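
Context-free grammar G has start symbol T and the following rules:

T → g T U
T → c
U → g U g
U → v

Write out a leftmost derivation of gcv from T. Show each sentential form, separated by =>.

T => gTU => gcU => gcv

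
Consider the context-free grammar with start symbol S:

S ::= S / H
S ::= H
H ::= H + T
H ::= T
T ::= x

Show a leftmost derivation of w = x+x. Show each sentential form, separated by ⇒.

S ⇒ H   [S ::= H]
H ⇒ H+T   [H ::= H + T]
H+T ⇒ T+T   [H ::= T]
T+T ⇒ x+T   [T ::= x]
x+T ⇒ x+x   [T ::= x]

S ⇒ H ⇒ H+T ⇒ T+T ⇒ x+T ⇒ x+x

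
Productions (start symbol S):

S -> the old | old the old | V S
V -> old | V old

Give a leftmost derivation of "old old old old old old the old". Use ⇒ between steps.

S ⇒ V S ⇒ old S ⇒ old V S ⇒ old V old S ⇒ old V old old S ⇒ old V old old old S ⇒ old old old old old S ⇒ old old old old old old the old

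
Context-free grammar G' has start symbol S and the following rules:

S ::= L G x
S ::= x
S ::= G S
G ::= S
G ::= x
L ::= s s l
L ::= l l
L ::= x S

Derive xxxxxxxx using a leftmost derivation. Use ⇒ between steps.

S ⇒ GS ⇒ SS ⇒ LGxS ⇒ xSGxS ⇒ xLGxGxS ⇒ xxSGxGxS ⇒ xxxGxGxS ⇒ xxxxxGxS ⇒ xxxxxxxS ⇒ xxxxxxxx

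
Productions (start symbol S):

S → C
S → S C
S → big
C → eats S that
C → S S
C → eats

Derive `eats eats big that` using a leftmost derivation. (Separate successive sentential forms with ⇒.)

S ⇒ S C ⇒ C C ⇒ eats C ⇒ eats eats S that ⇒ eats eats big that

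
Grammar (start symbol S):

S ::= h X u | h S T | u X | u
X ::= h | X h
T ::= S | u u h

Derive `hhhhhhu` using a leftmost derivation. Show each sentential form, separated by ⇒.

S ⇒ hXu ⇒ hXhu ⇒ hXhhu ⇒ hXhhhu ⇒ hXhhhhu ⇒ hhhhhhu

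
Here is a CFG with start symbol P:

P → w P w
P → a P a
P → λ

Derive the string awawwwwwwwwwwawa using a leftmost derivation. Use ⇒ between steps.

P ⇒ aPa   [P → a P a]
aPa ⇒ awPwa   [P → w P w]
awPwa ⇒ awaPawa   [P → a P a]
awaPawa ⇒ awawPwawa   [P → w P w]
awawPwawa ⇒ awawwPwwawa   [P → w P w]
awawwPwwawa ⇒ awawwwPwwwawa   [P → w P w]
awawwwPwwwawa ⇒ awawwwwPwwwwawa   [P → w P w]
awawwwwPwwwwawa ⇒ awawwwwwPwwwwwawa   [P → w P w]
awawwwwwPwwwwwawa ⇒ awawwwwwwwwwwawa   [P → λ]

P ⇒ aPa ⇒ awPwa ⇒ awaPawa ⇒ awawPwawa ⇒ awawwPwwawa ⇒ awawwwPwwwawa ⇒ awawwwwPwwwwawa ⇒ awawwwwwPwwwwwawa ⇒ awawwwwwwwwwwawa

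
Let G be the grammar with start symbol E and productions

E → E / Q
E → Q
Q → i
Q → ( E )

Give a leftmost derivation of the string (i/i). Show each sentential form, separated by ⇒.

E ⇒ Q ⇒ (E) ⇒ (E/Q) ⇒ (Q/Q) ⇒ (i/Q) ⇒ (i/i)

E ⇒ Q   [E → Q]
Q ⇒ (E)   [Q → ( E )]
(E) ⇒ (E/Q)   [E → E / Q]
(E/Q) ⇒ (Q/Q)   [E → Q]
(Q/Q) ⇒ (i/Q)   [Q → i]
(i/Q) ⇒ (i/i)   [Q → i]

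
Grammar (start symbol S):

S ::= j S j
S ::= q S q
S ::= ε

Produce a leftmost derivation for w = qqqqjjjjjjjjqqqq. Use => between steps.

S => qSq   [S ::= q S q]
qSq => qqSqq   [S ::= q S q]
qqSqq => qqqSqqq   [S ::= q S q]
qqqSqqq => qqqqSqqqq   [S ::= q S q]
qqqqSqqqq => qqqqjSjqqqq   [S ::= j S j]
qqqqjSjqqqq => qqqqjjSjjqqqq   [S ::= j S j]
qqqqjjSjjqqqq => qqqqjjjSjjjqqqq   [S ::= j S j]
qqqqjjjSjjjqqqq => qqqqjjjjSjjjjqqqq   [S ::= j S j]
qqqqjjjjSjjjjqqqq => qqqqjjjjjjjjqqqq   [S ::= ε]

S=>qSq=>qqSqq=>qqqSqqq=>qqqqSqqqq=>qqqqjSjqqqq=>qqqqjjSjjqqqq=>qqqqjjjSjjjqqqq=>qqqqjjjjSjjjjqqqq=>qqqqjjjjjjjjqqqq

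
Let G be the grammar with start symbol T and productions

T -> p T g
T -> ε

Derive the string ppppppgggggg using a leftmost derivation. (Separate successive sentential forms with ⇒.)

T ⇒ pTg ⇒ ppTgg ⇒ pppTggg ⇒ ppppTgggg ⇒ pppppTggggg ⇒ ppppppTgggggg ⇒ ppppppgggggg

T ⇒ pTg   [T -> p T g]
pTg ⇒ ppTgg   [T -> p T g]
ppTgg ⇒ pppTggg   [T -> p T g]
pppTggg ⇒ ppppTgggg   [T -> p T g]
ppppTgggg ⇒ pppppTggggg   [T -> p T g]
pppppTggggg ⇒ ppppppTgggggg   [T -> p T g]
ppppppTgggggg ⇒ ppppppgggggg   [T -> ε]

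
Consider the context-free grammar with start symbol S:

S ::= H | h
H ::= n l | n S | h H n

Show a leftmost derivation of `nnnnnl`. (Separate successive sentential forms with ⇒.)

S ⇒ H   [S ::= H]
H ⇒ nS   [H ::= n S]
nS ⇒ nH   [S ::= H]
nH ⇒ nnS   [H ::= n S]
nnS ⇒ nnH   [S ::= H]
nnH ⇒ nnnS   [H ::= n S]
nnnS ⇒ nnnH   [S ::= H]
nnnH ⇒ nnnnS   [H ::= n S]
nnnnS ⇒ nnnnH   [S ::= H]
nnnnH ⇒ nnnnnl   [H ::= n l]

S ⇒ H ⇒ nS ⇒ nH ⇒ nnS ⇒ nnH ⇒ nnnS ⇒ nnnH ⇒ nnnnS ⇒ nnnnH ⇒ nnnnnl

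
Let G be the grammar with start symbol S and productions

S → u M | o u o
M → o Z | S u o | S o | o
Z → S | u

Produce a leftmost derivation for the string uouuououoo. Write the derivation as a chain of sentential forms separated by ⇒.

S ⇒ uM   [S → u M]
uM ⇒ uoZ   [M → o Z]
uoZ ⇒ uoS   [Z → S]
uoS ⇒ uouM   [S → u M]
uouM ⇒ uouSo   [M → S o]
uouSo ⇒ uouuMo   [S → u M]
uouuMo ⇒ uouuSuoo   [M → S u o]
uouuSuoo ⇒ uouuououoo   [S → o u o]

S ⇒ uM ⇒ uoZ ⇒ uoS ⇒ uouM ⇒ uouSo ⇒ uouuMo ⇒ uouuSuoo ⇒ uouuououoo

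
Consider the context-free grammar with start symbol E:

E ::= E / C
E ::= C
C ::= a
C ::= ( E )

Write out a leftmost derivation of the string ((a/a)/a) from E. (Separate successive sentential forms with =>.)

E => C => (E) => (E/C) => (C/C) => ((E)/C) => ((E/C)/C) => ((C/C)/C) => ((a/C)/C) => ((a/a)/C) => ((a/a)/a)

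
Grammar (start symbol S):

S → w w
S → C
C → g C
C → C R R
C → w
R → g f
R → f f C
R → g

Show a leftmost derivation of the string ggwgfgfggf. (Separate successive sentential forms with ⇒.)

S ⇒ C   [S → C]
C ⇒ CRR   [C → C R R]
CRR ⇒ gCRR   [C → g C]
gCRR ⇒ gCRRRR   [C → C R R]
gCRRRR ⇒ ggCRRRR   [C → g C]
ggCRRRR ⇒ ggwRRRR   [C → w]
ggwRRRR ⇒ ggwgfRRR   [R → g f]
ggwgfRRR ⇒ ggwgfgfRR   [R → g f]
ggwgfgfRR ⇒ ggwgfgfgR   [R → g]
ggwgfgfgR ⇒ ggwgfgfggf   [R → g f]

S ⇒ C ⇒ CRR ⇒ gCRR ⇒ gCRRRR ⇒ ggCRRRR ⇒ ggwRRRR ⇒ ggwgfRRR ⇒ ggwgfgfRR ⇒ ggwgfgfgR ⇒ ggwgfgfggf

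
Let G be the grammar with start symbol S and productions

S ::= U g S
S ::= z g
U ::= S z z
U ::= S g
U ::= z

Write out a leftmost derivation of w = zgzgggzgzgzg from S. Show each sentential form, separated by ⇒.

S ⇒ UgS ⇒ zgS ⇒ zgUgS ⇒ zgSggS ⇒ zgzgggS ⇒ zgzgggUgS ⇒ zgzgggzgS ⇒ zgzgggzgUgS ⇒ zgzgggzgzgS ⇒ zgzgggzgzgzg

S ⇒ UgS   [S ::= U g S]
UgS ⇒ zgS   [U ::= z]
zgS ⇒ zgUgS   [S ::= U g S]
zgUgS ⇒ zgSggS   [U ::= S g]
zgSggS ⇒ zgzgggS   [S ::= z g]
zgzgggS ⇒ zgzgggUgS   [S ::= U g S]
zgzgggUgS ⇒ zgzgggzgS   [U ::= z]
zgzgggzgS ⇒ zgzgggzgUgS   [S ::= U g S]
zgzgggzgUgS ⇒ zgzgggzgzgS   [U ::= z]
zgzgggzgzgS ⇒ zgzgggzgzgzg   [S ::= z g]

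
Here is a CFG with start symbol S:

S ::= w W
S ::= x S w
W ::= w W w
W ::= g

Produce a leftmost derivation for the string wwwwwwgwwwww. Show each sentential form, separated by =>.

S => wW   [S ::= w W]
wW => wwWw   [W ::= w W w]
wwWw => wwwWww   [W ::= w W w]
wwwWww => wwwwWwww   [W ::= w W w]
wwwwWwww => wwwwwWwwww   [W ::= w W w]
wwwwwWwwww => wwwwwwWwwwww   [W ::= w W w]
wwwwwwWwwwww => wwwwwwgwwwww   [W ::= g]

S=>wW=>wwWw=>wwwWww=>wwwwWwww=>wwwwwWwwww=>wwwwwwWwwwww=>wwwwwwgwwwww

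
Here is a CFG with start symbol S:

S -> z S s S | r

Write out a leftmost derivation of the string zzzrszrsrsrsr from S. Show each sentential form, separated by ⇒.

S ⇒ zSsS ⇒ zzSsSsS ⇒ zzzSsSsSsS ⇒ zzzrsSsSsS ⇒ zzzrszSsSsSsS ⇒ zzzrszrsSsSsS ⇒ zzzrszrsrsSsS ⇒ zzzrszrsrsrsS ⇒ zzzrszrsrsrsr

S ⇒ zSsS   [S -> z S s S]
zSsS ⇒ zzSsSsS   [S -> z S s S]
zzSsSsS ⇒ zzzSsSsSsS   [S -> z S s S]
zzzSsSsSsS ⇒ zzzrsSsSsS   [S -> r]
zzzrsSsSsS ⇒ zzzrszSsSsSsS   [S -> z S s S]
zzzrszSsSsSsS ⇒ zzzrszrsSsSsS   [S -> r]
zzzrszrsSsSsS ⇒ zzzrszrsrsSsS   [S -> r]
zzzrszrsrsSsS ⇒ zzzrszrsrsrsS   [S -> r]
zzzrszrsrsrsS ⇒ zzzrszrsrsrsr   [S -> r]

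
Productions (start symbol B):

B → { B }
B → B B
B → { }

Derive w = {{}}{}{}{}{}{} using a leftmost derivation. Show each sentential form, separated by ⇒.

B ⇒ BB ⇒ BBB ⇒ BBBB ⇒ BBBBB ⇒ BBBBBB ⇒ {B}BBBBB ⇒ {{}}BBBBB ⇒ {{}}{}BBBB ⇒ {{}}{}{}BBB ⇒ {{}}{}{}{}BB ⇒ {{}}{}{}{}{}B ⇒ {{}}{}{}{}{}{}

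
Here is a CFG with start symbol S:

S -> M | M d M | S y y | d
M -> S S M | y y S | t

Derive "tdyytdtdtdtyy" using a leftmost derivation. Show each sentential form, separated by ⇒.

S ⇒ Syy   [S -> S y y]
Syy ⇒ MdMyy   [S -> M d M]
MdMyy ⇒ tdMyy   [M -> t]
tdMyy ⇒ tdSSMyy   [M -> S S M]
tdSSMyy ⇒ tdMdMSMyy   [S -> M d M]
tdMdMSMyy ⇒ tdyySdMSMyy   [M -> y y S]
tdyySdMSMyy ⇒ tdyyMdMdMSMyy   [S -> M d M]
tdyyMdMdMSMyy ⇒ tdyytdMdMSMyy   [M -> t]
tdyytdMdMSMyy ⇒ tdyytdtdMSMyy   [M -> t]
tdyytdtdMSMyy ⇒ tdyytdtdtSMyy   [M -> t]
tdyytdtdtSMyy ⇒ tdyytdtdtdMyy   [S -> d]
tdyytdtdtdMyy ⇒ tdyytdtdtdtyy   [M -> t]

S ⇒ Syy ⇒ MdMyy ⇒ tdMyy ⇒ tdSSMyy ⇒ tdMdMSMyy ⇒ tdyySdMSMyy ⇒ tdyyMdMdMSMyy ⇒ tdyytdMdMSMyy ⇒ tdyytdtdMSMyy ⇒ tdyytdtdtSMyy ⇒ tdyytdtdtdMyy ⇒ tdyytdtdtdtyy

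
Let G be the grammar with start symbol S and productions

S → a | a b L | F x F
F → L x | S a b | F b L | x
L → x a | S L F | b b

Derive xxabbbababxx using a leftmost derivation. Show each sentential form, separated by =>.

S => FxF   [S → F x F]
FxF => SabxF   [F → S a b]
SabxF => FxFabxF   [S → F x F]
FxFabxF => xxFabxF   [F → x]
xxFabxF => xxSababxF   [F → S a b]
xxSababxF => xxabLababxF   [S → a b L]
xxabLababxF => xxabbbababxF   [L → b b]
xxabbbababxF => xxabbbababxx   [F → x]

S => FxF => SabxF => FxFabxF => xxFabxF => xxSababxF => xxabLababxF => xxabbbababxF => xxabbbababxx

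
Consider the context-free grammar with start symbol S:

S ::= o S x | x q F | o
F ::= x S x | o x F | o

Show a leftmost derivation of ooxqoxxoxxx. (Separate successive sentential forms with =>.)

S=>oSx=>ooSxx=>ooxqFxx=>ooxqoxFxx=>ooxqoxxSxxx=>ooxqoxxoxxx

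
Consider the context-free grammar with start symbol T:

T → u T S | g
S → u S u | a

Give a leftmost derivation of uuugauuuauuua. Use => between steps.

T=>uTS=>uuTSS=>uuuTSSS=>uuugSSS=>uuugaSS=>uuugauSuS=>uuugauuSuuS=>uuugauuuSuuuS=>uuugauuuauuuS=>uuugauuuauuua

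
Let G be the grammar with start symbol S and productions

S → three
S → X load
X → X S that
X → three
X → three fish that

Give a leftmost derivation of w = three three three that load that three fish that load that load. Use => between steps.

S => X load => X S that load => X S that S that load => three S that S that load => three X load that S that load => three X S that load that S that load => three three S that load that S that load => three three three that load that S that load => three three three that load that X load that load => three three three that load that three fish that load that load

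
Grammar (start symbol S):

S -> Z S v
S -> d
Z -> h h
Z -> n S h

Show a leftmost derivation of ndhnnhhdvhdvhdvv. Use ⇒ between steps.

S ⇒ ZSv ⇒ nShSv ⇒ ndhSv ⇒ ndhZSvv ⇒ ndhnShSvv ⇒ ndhnZSvhSvv ⇒ ndhnnShSvhSvv ⇒ ndhnnZSvhSvhSvv ⇒ ndhnnhhSvhSvhSvv ⇒ ndhnnhhdvhSvhSvv ⇒ ndhnnhhdvhdvhSvv ⇒ ndhnnhhdvhdvhdvv

S ⇒ ZSv   [S -> Z S v]
ZSv ⇒ nShSv   [Z -> n S h]
nShSv ⇒ ndhSv   [S -> d]
ndhSv ⇒ ndhZSvv   [S -> Z S v]
ndhZSvv ⇒ ndhnShSvv   [Z -> n S h]
ndhnShSvv ⇒ ndhnZSvhSvv   [S -> Z S v]
ndhnZSvhSvv ⇒ ndhnnShSvhSvv   [Z -> n S h]
ndhnnShSvhSvv ⇒ ndhnnZSvhSvhSvv   [S -> Z S v]
ndhnnZSvhSvhSvv ⇒ ndhnnhhSvhSvhSvv   [Z -> h h]
ndhnnhhSvhSvhSvv ⇒ ndhnnhhdvhSvhSvv   [S -> d]
ndhnnhhdvhSvhSvv ⇒ ndhnnhhdvhdvhSvv   [S -> d]
ndhnnhhdvhdvhSvv ⇒ ndhnnhhdvhdvhdvv   [S -> d]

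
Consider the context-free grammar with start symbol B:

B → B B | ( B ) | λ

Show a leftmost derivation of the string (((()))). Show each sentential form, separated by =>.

B => BB => BBB => (B)BB => ((B))BB => (((B)))BB => ((((B))))BB => (((())))BB => (((())))B => (((())))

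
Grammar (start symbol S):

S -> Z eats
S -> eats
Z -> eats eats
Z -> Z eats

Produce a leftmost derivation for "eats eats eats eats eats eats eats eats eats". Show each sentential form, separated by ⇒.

S ⇒ Z eats ⇒ Z eats eats ⇒ Z eats eats eats ⇒ Z eats eats eats eats ⇒ Z eats eats eats eats eats ⇒ Z eats eats eats eats eats eats ⇒ Z eats eats eats eats eats eats eats ⇒ eats eats eats eats eats eats eats eats eats

S ⇒ Z eats   [S -> Z eats]
Z eats ⇒ Z eats eats   [Z -> Z eats]
Z eats eats ⇒ Z eats eats eats   [Z -> Z eats]
Z eats eats eats ⇒ Z eats eats eats eats   [Z -> Z eats]
Z eats eats eats eats ⇒ Z eats eats eats eats eats   [Z -> Z eats]
Z eats eats eats eats eats ⇒ Z eats eats eats eats eats eats   [Z -> Z eats]
Z eats eats eats eats eats eats ⇒ Z eats eats eats eats eats eats eats   [Z -> Z eats]
Z eats eats eats eats eats eats eats ⇒ eats eats eats eats eats eats eats eats eats   [Z -> eats eats]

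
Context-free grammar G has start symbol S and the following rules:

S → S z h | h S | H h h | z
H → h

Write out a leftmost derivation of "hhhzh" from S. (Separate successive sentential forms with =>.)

S=>Szh=>Hhhzh=>hhhzh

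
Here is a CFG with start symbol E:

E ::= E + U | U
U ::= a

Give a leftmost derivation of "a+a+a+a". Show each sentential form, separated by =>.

E => E+U => E+U+U => E+U+U+U => U+U+U+U => a+U+U+U => a+a+U+U => a+a+a+U => a+a+a+a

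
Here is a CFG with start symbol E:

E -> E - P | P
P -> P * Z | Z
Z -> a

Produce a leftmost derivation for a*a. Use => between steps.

E => P => P*Z => Z*Z => a*Z => a*a

E => P   [E -> P]
P => P*Z   [P -> P * Z]
P*Z => Z*Z   [P -> Z]
Z*Z => a*Z   [Z -> a]
a*Z => a*a   [Z -> a]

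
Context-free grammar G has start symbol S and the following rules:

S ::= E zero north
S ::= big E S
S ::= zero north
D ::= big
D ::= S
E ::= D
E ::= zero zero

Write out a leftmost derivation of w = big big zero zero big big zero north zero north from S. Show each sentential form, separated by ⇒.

S ⇒ big E S ⇒ big D S ⇒ big S S ⇒ big big E S S ⇒ big big zero zero S S ⇒ big big zero zero big E S S ⇒ big big zero zero big D S S ⇒ big big zero zero big big S S ⇒ big big zero zero big big zero north S ⇒ big big zero zero big big zero north zero north

S ⇒ big E S   [S ::= big E S]
big E S ⇒ big D S   [E ::= D]
big D S ⇒ big S S   [D ::= S]
big S S ⇒ big big E S S   [S ::= big E S]
big big E S S ⇒ big big zero zero S S   [E ::= zero zero]
big big zero zero S S ⇒ big big zero zero big E S S   [S ::= big E S]
big big zero zero big E S S ⇒ big big zero zero big D S S   [E ::= D]
big big zero zero big D S S ⇒ big big zero zero big big S S   [D ::= big]
big big zero zero big big S S ⇒ big big zero zero big big zero north S   [S ::= zero north]
big big zero zero big big zero north S ⇒ big big zero zero big big zero north zero north   [S ::= zero north]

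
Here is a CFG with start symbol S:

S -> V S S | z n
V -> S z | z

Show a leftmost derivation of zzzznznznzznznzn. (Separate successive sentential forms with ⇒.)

S ⇒ VSS ⇒ zSS ⇒ zVSSS ⇒ zSzSSS ⇒ zVSSzSSS ⇒ zzSSzSSS ⇒ zzVSSSzSSS ⇒ zzzSSSzSSS ⇒ zzzznSSzSSS ⇒ zzzznznSzSSS ⇒ zzzznznznzSSS ⇒ zzzznznznzznSS ⇒ zzzznznznzznznS ⇒ zzzznznznzznznzn

S ⇒ VSS   [S -> V S S]
VSS ⇒ zSS   [V -> z]
zSS ⇒ zVSSS   [S -> V S S]
zVSSS ⇒ zSzSSS   [V -> S z]
zSzSSS ⇒ zVSSzSSS   [S -> V S S]
zVSSzSSS ⇒ zzSSzSSS   [V -> z]
zzSSzSSS ⇒ zzVSSSzSSS   [S -> V S S]
zzVSSSzSSS ⇒ zzzSSSzSSS   [V -> z]
zzzSSSzSSS ⇒ zzzznSSzSSS   [S -> z n]
zzzznSSzSSS ⇒ zzzznznSzSSS   [S -> z n]
zzzznznSzSSS ⇒ zzzznznznzSSS   [S -> z n]
zzzznznznzSSS ⇒ zzzznznznzznSS   [S -> z n]
zzzznznznzznSS ⇒ zzzznznznzznznS   [S -> z n]
zzzznznznzznznS ⇒ zzzznznznzznznzn   [S -> z n]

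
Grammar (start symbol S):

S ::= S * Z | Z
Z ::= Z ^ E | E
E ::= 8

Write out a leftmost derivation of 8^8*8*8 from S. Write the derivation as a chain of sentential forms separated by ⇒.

S ⇒ S*Z   [S ::= S * Z]
S*Z ⇒ S*Z*Z   [S ::= S * Z]
S*Z*Z ⇒ Z*Z*Z   [S ::= Z]
Z*Z*Z ⇒ Z^E*Z*Z   [Z ::= Z ^ E]
Z^E*Z*Z ⇒ E^E*Z*Z   [Z ::= E]
E^E*Z*Z ⇒ 8^E*Z*Z   [E ::= 8]
8^E*Z*Z ⇒ 8^8*Z*Z   [E ::= 8]
8^8*Z*Z ⇒ 8^8*E*Z   [Z ::= E]
8^8*E*Z ⇒ 8^8*8*Z   [E ::= 8]
8^8*8*Z ⇒ 8^8*8*E   [Z ::= E]
8^8*8*E ⇒ 8^8*8*8   [E ::= 8]

S⇒S*Z⇒S*Z*Z⇒Z*Z*Z⇒Z^E*Z*Z⇒E^E*Z*Z⇒8^E*Z*Z⇒8^8*Z*Z⇒8^8*E*Z⇒8^8*8*Z⇒8^8*8*E⇒8^8*8*8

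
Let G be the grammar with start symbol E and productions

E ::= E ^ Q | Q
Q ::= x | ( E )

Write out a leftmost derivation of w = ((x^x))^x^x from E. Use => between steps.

E=>E^Q=>E^Q^Q=>Q^Q^Q=>(E)^Q^Q=>(Q)^Q^Q=>((E))^Q^Q=>((E^Q))^Q^Q=>((Q^Q))^Q^Q=>((x^Q))^Q^Q=>((x^x))^Q^Q=>((x^x))^x^Q=>((x^x))^x^x

E => E^Q   [E ::= E ^ Q]
E^Q => E^Q^Q   [E ::= E ^ Q]
E^Q^Q => Q^Q^Q   [E ::= Q]
Q^Q^Q => (E)^Q^Q   [Q ::= ( E )]
(E)^Q^Q => (Q)^Q^Q   [E ::= Q]
(Q)^Q^Q => ((E))^Q^Q   [Q ::= ( E )]
((E))^Q^Q => ((E^Q))^Q^Q   [E ::= E ^ Q]
((E^Q))^Q^Q => ((Q^Q))^Q^Q   [E ::= Q]
((Q^Q))^Q^Q => ((x^Q))^Q^Q   [Q ::= x]
((x^Q))^Q^Q => ((x^x))^Q^Q   [Q ::= x]
((x^x))^Q^Q => ((x^x))^x^Q   [Q ::= x]
((x^x))^x^Q => ((x^x))^x^x   [Q ::= x]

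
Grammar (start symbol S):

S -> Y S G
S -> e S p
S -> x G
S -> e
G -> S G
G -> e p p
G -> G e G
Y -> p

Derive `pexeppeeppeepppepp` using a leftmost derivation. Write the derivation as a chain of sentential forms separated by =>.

S => YSG   [S -> Y S G]
YSG => pSG   [Y -> p]
pSG => peSpG   [S -> e S p]
peSpG => pexGpG   [S -> x G]
pexGpG => pexGeGpG   [G -> G e G]
pexGeGpG => pexGeGeGpG   [G -> G e G]
pexGeGeGpG => pexeppeGeGpG   [G -> e p p]
pexeppeGeGpG => pexeppeeppeGpG   [G -> e p p]
pexeppeeppeGpG => pexeppeeppeepppG   [G -> e p p]
pexeppeeppeepppG => pexeppeeppeepppepp   [G -> e p p]

S => YSG => pSG => peSpG => pexGpG => pexGeGpG => pexGeGeGpG => pexeppeGeGpG => pexeppeeppeGpG => pexeppeeppeepppG => pexeppeeppeepppepp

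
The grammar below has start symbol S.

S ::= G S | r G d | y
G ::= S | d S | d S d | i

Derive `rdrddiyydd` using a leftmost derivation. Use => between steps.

S=>rGd=>rdSd=>rdrGdd=>rdrdSdd=>rdrdGSdd=>rdrddSSdd=>rdrddGSSdd=>rdrddiSSdd=>rdrddiySdd=>rdrddiyydd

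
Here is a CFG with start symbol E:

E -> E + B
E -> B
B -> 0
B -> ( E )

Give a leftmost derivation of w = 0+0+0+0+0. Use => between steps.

E => E+B   [E -> E + B]
E+B => E+B+B   [E -> E + B]
E+B+B => E+B+B+B   [E -> E + B]
E+B+B+B => E+B+B+B+B   [E -> E + B]
E+B+B+B+B => B+B+B+B+B   [E -> B]
B+B+B+B+B => 0+B+B+B+B   [B -> 0]
0+B+B+B+B => 0+0+B+B+B   [B -> 0]
0+0+B+B+B => 0+0+0+B+B   [B -> 0]
0+0+0+B+B => 0+0+0+0+B   [B -> 0]
0+0+0+0+B => 0+0+0+0+0   [B -> 0]

E => E+B => E+B+B => E+B+B+B => E+B+B+B+B => B+B+B+B+B => 0+B+B+B+B => 0+0+B+B+B => 0+0+0+B+B => 0+0+0+0+B => 0+0+0+0+0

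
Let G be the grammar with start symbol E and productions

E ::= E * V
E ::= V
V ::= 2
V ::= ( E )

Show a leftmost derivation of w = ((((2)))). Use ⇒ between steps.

E ⇒ V   [E ::= V]
V ⇒ (E)   [V ::= ( E )]
(E) ⇒ (V)   [E ::= V]
(V) ⇒ ((E))   [V ::= ( E )]
((E)) ⇒ ((V))   [E ::= V]
((V)) ⇒ (((E)))   [V ::= ( E )]
(((E))) ⇒ (((V)))   [E ::= V]
(((V))) ⇒ ((((E))))   [V ::= ( E )]
((((E)))) ⇒ ((((V))))   [E ::= V]
((((V)))) ⇒ ((((2))))   [V ::= 2]

E ⇒ V ⇒ (E) ⇒ (V) ⇒ ((E)) ⇒ ((V)) ⇒ (((E))) ⇒ (((V))) ⇒ ((((E)))) ⇒ ((((V)))) ⇒ ((((2))))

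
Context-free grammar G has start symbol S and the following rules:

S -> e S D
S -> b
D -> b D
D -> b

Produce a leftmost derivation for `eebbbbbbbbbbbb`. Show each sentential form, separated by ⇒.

S ⇒ eSD ⇒ eeSDD ⇒ eebDD ⇒ eebbDD ⇒ eebbbDD ⇒ eebbbbDD ⇒ eebbbbbDD ⇒ eebbbbbbDD ⇒ eebbbbbbbDD ⇒ eebbbbbbbbDD ⇒ eebbbbbbbbbD ⇒ eebbbbbbbbbbD ⇒ eebbbbbbbbbbbD ⇒ eebbbbbbbbbbbb

S ⇒ eSD   [S -> e S D]
eSD ⇒ eeSDD   [S -> e S D]
eeSDD ⇒ eebDD   [S -> b]
eebDD ⇒ eebbDD   [D -> b D]
eebbDD ⇒ eebbbDD   [D -> b D]
eebbbDD ⇒ eebbbbDD   [D -> b D]
eebbbbDD ⇒ eebbbbbDD   [D -> b D]
eebbbbbDD ⇒ eebbbbbbDD   [D -> b D]
eebbbbbbDD ⇒ eebbbbbbbDD   [D -> b D]
eebbbbbbbDD ⇒ eebbbbbbbbDD   [D -> b D]
eebbbbbbbbDD ⇒ eebbbbbbbbbD   [D -> b]
eebbbbbbbbbD ⇒ eebbbbbbbbbbD   [D -> b D]
eebbbbbbbbbbD ⇒ eebbbbbbbbbbbD   [D -> b D]
eebbbbbbbbbbbD ⇒ eebbbbbbbbbbbb   [D -> b]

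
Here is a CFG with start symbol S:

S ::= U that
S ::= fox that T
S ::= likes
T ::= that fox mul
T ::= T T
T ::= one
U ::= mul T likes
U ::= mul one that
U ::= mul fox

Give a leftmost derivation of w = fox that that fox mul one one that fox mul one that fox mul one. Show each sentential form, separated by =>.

S => fox that T   [S ::= fox that T]
fox that T => fox that T T   [T ::= T T]
fox that T T => fox that T T T   [T ::= T T]
fox that T T T => fox that T T T T   [T ::= T T]
fox that T T T T => fox that T T T T T   [T ::= T T]
fox that T T T T T => fox that T T T T T T   [T ::= T T]
fox that T T T T T T => fox that T T T T T T T   [T ::= T T]
fox that T T T T T T T => fox that that fox mul T T T T T T   [T ::= that fox mul]
fox that that fox mul T T T T T T => fox that that fox mul one T T T T T   [T ::= one]
fox that that fox mul one T T T T T => fox that that fox mul one one T T T T   [T ::= one]
fox that that fox mul one one T T T T => fox that that fox mul one one that fox mul T T T   [T ::= that fox mul]
fox that that fox mul one one that fox mul T T T => fox that that fox mul one one that fox mul one T T   [T ::= one]
fox that that fox mul one one that fox mul one T T => fox that that fox mul one one that fox mul one that fox mul T   [T ::= that fox mul]
fox that that fox mul one one that fox mul one that fox mul T => fox that that fox mul one one that fox mul one that fox mul one   [T ::= one]

S => fox that T => fox that T T => fox that T T T => fox that T T T T => fox that T T T T T => fox that T T T T T T => fox that T T T T T T T => fox that that fox mul T T T T T T => fox that that fox mul one T T T T T => fox that that fox mul one one T T T T => fox that that fox mul one one that fox mul T T T => fox that that fox mul one one that fox mul one T T => fox that that fox mul one one that fox mul one that fox mul T => fox that that fox mul one one that fox mul one that fox mul one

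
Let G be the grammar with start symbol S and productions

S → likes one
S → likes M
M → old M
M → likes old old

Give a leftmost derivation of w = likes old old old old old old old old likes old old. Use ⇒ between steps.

S ⇒ likes M ⇒ likes old M ⇒ likes old old M ⇒ likes old old old M ⇒ likes old old old old M ⇒ likes old old old old old M ⇒ likes old old old old old old M ⇒ likes old old old old old old old M ⇒ likes old old old old old old old old M ⇒ likes old old old old old old old old likes old old

S ⇒ likes M   [S → likes M]
likes M ⇒ likes old M   [M → old M]
likes old M ⇒ likes old old M   [M → old M]
likes old old M ⇒ likes old old old M   [M → old M]
likes old old old M ⇒ likes old old old old M   [M → old M]
likes old old old old M ⇒ likes old old old old old M   [M → old M]
likes old old old old old M ⇒ likes old old old old old old M   [M → old M]
likes old old old old old old M ⇒ likes old old old old old old old M   [M → old M]
likes old old old old old old old M ⇒ likes old old old old old old old old M   [M → old M]
likes old old old old old old old old M ⇒ likes old old old old old old old old likes old old   [M → likes old old]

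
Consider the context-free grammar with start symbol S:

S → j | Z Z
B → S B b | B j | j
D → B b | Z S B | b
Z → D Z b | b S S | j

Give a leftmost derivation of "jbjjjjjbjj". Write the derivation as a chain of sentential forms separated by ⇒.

S ⇒ ZZ   [S → Z Z]
ZZ ⇒ jZ   [Z → j]
jZ ⇒ jbSS   [Z → b S S]
jbSS ⇒ jbZZS   [S → Z Z]
jbZZS ⇒ jbDZbZS   [Z → D Z b]
jbDZbZS ⇒ jbZSBZbZS   [D → Z S B]
jbZSBZbZS ⇒ jbjSBZbZS   [Z → j]
jbjSBZbZS ⇒ jbjZZBZbZS   [S → Z Z]
jbjZZBZbZS ⇒ jbjjZBZbZS   [Z → j]
jbjjZBZbZS ⇒ jbjjjBZbZS   [Z → j]
jbjjjBZbZS ⇒ jbjjjjZbZS   [B → j]
jbjjjjZbZS ⇒ jbjjjjjbZS   [Z → j]
jbjjjjjbZS ⇒ jbjjjjjbjS   [Z → j]
jbjjjjjbjS ⇒ jbjjjjjbjj   [S → j]

S ⇒ ZZ ⇒ jZ ⇒ jbSS ⇒ jbZZS ⇒ jbDZbZS ⇒ jbZSBZbZS ⇒ jbjSBZbZS ⇒ jbjZZBZbZS ⇒ jbjjZBZbZS ⇒ jbjjjBZbZS ⇒ jbjjjjZbZS ⇒ jbjjjjjbZS ⇒ jbjjjjjbjS ⇒ jbjjjjjbjj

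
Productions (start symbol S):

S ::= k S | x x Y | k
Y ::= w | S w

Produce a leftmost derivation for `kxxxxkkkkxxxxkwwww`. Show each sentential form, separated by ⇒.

S ⇒ kS ⇒ kxxY ⇒ kxxSw ⇒ kxxxxYw ⇒ kxxxxSww ⇒ kxxxxkSww ⇒ kxxxxkkSww ⇒ kxxxxkkkSww ⇒ kxxxxkkkkSww ⇒ kxxxxkkkkxxYww ⇒ kxxxxkkkkxxSwww ⇒ kxxxxkkkkxxxxYwww ⇒ kxxxxkkkkxxxxSwwww ⇒ kxxxxkkkkxxxxkwwww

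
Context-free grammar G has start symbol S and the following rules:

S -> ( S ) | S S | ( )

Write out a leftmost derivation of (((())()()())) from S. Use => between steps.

S => (S) => ((S)) => ((SS)) => ((SSS)) => ((SSSS)) => (((S)SSS)) => (((())SSS)) => (((())()SS)) => (((())()()S)) => (((())()()()))

S => (S)   [S -> ( S )]
(S) => ((S))   [S -> ( S )]
((S)) => ((SS))   [S -> S S]
((SS)) => ((SSS))   [S -> S S]
((SSS)) => ((SSSS))   [S -> S S]
((SSSS)) => (((S)SSS))   [S -> ( S )]
(((S)SSS)) => (((())SSS))   [S -> ( )]
(((())SSS)) => (((())()SS))   [S -> ( )]
(((())()SS)) => (((())()()S))   [S -> ( )]
(((())()()S)) => (((())()()()))   [S -> ( )]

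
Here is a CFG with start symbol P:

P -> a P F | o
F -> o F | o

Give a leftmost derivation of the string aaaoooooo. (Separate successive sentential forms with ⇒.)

P⇒aPF⇒aaPFF⇒aaaPFFF⇒aaaoFFF⇒aaaooFFF⇒aaaoooFFF⇒aaaooooFF⇒aaaoooooF⇒aaaoooooo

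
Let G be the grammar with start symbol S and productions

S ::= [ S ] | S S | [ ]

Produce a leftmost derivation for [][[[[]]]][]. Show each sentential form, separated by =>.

S => SS   [S ::= S S]
SS => SSS   [S ::= S S]
SSS => []SS   [S ::= [ ]]
[]SS => [][S]S   [S ::= [ S ]]
[][S]S => [][[S]]S   [S ::= [ S ]]
[][[S]]S => [][[[S]]]S   [S ::= [ S ]]
[][[[S]]]S => [][[[[]]]]S   [S ::= [ ]]
[][[[[]]]]S => [][[[[]]]][]   [S ::= [ ]]

S=>SS=>SSS=>[]SS=>[][S]S=>[][[S]]S=>[][[[S]]]S=>[][[[[]]]]S=>[][[[[]]]][]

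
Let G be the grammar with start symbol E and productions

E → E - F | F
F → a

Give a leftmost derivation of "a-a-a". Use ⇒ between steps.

E ⇒ E-F   [E → E - F]
E-F ⇒ E-F-F   [E → E - F]
E-F-F ⇒ F-F-F   [E → F]
F-F-F ⇒ a-F-F   [F → a]
a-F-F ⇒ a-a-F   [F → a]
a-a-F ⇒ a-a-a   [F → a]

E ⇒ E-F ⇒ E-F-F ⇒ F-F-F ⇒ a-F-F ⇒ a-a-F ⇒ a-a-a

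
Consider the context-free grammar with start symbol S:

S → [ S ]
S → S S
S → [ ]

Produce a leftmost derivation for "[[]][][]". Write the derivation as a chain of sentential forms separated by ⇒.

S ⇒ SS ⇒ SSS ⇒ [S]SS ⇒ [[]]SS ⇒ [[]][]S ⇒ [[]][][]

S ⇒ SS   [S → S S]
SS ⇒ SSS   [S → S S]
SSS ⇒ [S]SS   [S → [ S ]]
[S]SS ⇒ [[]]SS   [S → [ ]]
[[]]SS ⇒ [[]][]S   [S → [ ]]
[[]][]S ⇒ [[]][][]   [S → [ ]]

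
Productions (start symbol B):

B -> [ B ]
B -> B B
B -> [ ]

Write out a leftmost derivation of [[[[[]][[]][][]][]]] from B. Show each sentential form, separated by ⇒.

B ⇒ [B] ⇒ [[B]] ⇒ [[BB]] ⇒ [[[B]B]] ⇒ [[[BB]B]] ⇒ [[[BBB]B]] ⇒ [[[[B]BB]B]] ⇒ [[[[[]]BB]B]] ⇒ [[[[[]]BBB]B]] ⇒ [[[[[]][B]BB]B]] ⇒ [[[[[]][[]]BB]B]] ⇒ [[[[[]][[]][]B]B]] ⇒ [[[[[]][[]][][]]B]] ⇒ [[[[[]][[]][][]][]]]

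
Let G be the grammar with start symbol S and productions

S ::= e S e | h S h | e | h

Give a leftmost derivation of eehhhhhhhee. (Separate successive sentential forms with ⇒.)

S ⇒ eSe ⇒ eeSee ⇒ eehShee ⇒ eehhShhee ⇒ eehhhShhhee ⇒ eehhhhhhhee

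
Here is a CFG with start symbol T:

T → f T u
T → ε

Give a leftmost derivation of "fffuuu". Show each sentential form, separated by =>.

T => fTu => ffTuu => fffTuuu => fffuuu

T => fTu   [T → f T u]
fTu => ffTuu   [T → f T u]
ffTuu => fffTuuu   [T → f T u]
fffTuuu => fffuuu   [T → ε]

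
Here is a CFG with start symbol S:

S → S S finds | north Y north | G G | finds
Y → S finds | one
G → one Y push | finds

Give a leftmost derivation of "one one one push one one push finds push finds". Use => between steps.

S => G G => one Y push G => one S finds push G => one G G finds push G => one one Y push G finds push G => one one one push G finds push G => one one one push one Y push finds push G => one one one push one one push finds push G => one one one push one one push finds push finds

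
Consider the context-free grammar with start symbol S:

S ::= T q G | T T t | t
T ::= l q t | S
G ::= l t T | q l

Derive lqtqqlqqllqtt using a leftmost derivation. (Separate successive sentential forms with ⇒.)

S ⇒ TTt ⇒ STt ⇒ TqGTt ⇒ SqGTt ⇒ TqGqGTt ⇒ lqtqGqGTt ⇒ lqtqqlqGTt ⇒ lqtqqlqqlTt ⇒ lqtqqlqqllqtt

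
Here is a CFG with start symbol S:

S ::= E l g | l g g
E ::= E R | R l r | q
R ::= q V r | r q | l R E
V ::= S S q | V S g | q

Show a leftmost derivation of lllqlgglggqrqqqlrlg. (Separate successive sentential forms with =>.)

S=>Elg=>Rlrlg=>lRElrlg=>llREElrlg=>lllREEElrlg=>lllqVrEEElrlg=>lllqSSqrEEElrlg=>lllqlggSqrEEElrlg=>lllqlgglggqrEEElrlg=>lllqlgglggqrqEElrlg=>lllqlgglggqrqqElrlg=>lllqlgglggqrqqqlrlg

S => Elg   [S ::= E l g]
Elg => Rlrlg   [E ::= R l r]
Rlrlg => lRElrlg   [R ::= l R E]
lRElrlg => llREElrlg   [R ::= l R E]
llREElrlg => lllREEElrlg   [R ::= l R E]
lllREEElrlg => lllqVrEEElrlg   [R ::= q V r]
lllqVrEEElrlg => lllqSSqrEEElrlg   [V ::= S S q]
lllqSSqrEEElrlg => lllqlggSqrEEElrlg   [S ::= l g g]
lllqlggSqrEEElrlg => lllqlgglggqrEEElrlg   [S ::= l g g]
lllqlgglggqrEEElrlg => lllqlgglggqrqEElrlg   [E ::= q]
lllqlgglggqrqEElrlg => lllqlgglggqrqqElrlg   [E ::= q]
lllqlgglggqrqqElrlg => lllqlgglggqrqqqlrlg   [E ::= q]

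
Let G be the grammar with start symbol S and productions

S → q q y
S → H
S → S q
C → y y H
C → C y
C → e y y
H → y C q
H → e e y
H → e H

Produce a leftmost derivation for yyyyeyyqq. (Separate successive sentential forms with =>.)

S => H => yCq => yyyHq => yyyyCqq => yyyyeyyqq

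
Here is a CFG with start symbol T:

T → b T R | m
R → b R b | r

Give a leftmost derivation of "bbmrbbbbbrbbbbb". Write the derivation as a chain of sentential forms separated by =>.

T=>bTR=>bbTRR=>bbmRR=>bbmrR=>bbmrbRb=>bbmrbbRbb=>bbmrbbbRbbb=>bbmrbbbbRbbbb=>bbmrbbbbbRbbbbb=>bbmrbbbbbrbbbbb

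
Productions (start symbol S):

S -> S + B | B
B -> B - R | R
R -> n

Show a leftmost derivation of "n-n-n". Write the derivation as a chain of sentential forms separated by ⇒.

S ⇒ B ⇒ B-R ⇒ B-R-R ⇒ R-R-R ⇒ n-R-R ⇒ n-n-R ⇒ n-n-n

S ⇒ B   [S -> B]
B ⇒ B-R   [B -> B - R]
B-R ⇒ B-R-R   [B -> B - R]
B-R-R ⇒ R-R-R   [B -> R]
R-R-R ⇒ n-R-R   [R -> n]
n-R-R ⇒ n-n-R   [R -> n]
n-n-R ⇒ n-n-n   [R -> n]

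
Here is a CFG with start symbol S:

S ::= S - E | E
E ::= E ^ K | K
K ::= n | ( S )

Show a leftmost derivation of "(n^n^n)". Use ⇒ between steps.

S ⇒ E   [S ::= E]
E ⇒ K   [E ::= K]
K ⇒ (S)   [K ::= ( S )]
(S) ⇒ (E)   [S ::= E]
(E) ⇒ (E^K)   [E ::= E ^ K]
(E^K) ⇒ (E^K^K)   [E ::= E ^ K]
(E^K^K) ⇒ (K^K^K)   [E ::= K]
(K^K^K) ⇒ (n^K^K)   [K ::= n]
(n^K^K) ⇒ (n^n^K)   [K ::= n]
(n^n^K) ⇒ (n^n^n)   [K ::= n]

S ⇒ E ⇒ K ⇒ (S) ⇒ (E) ⇒ (E^K) ⇒ (E^K^K) ⇒ (K^K^K) ⇒ (n^K^K) ⇒ (n^n^K) ⇒ (n^n^n)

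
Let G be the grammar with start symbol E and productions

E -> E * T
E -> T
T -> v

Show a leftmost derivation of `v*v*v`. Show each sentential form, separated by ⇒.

E ⇒ E*T   [E -> E * T]
E*T ⇒ E*T*T   [E -> E * T]
E*T*T ⇒ T*T*T   [E -> T]
T*T*T ⇒ v*T*T   [T -> v]
v*T*T ⇒ v*v*T   [T -> v]
v*v*T ⇒ v*v*v   [T -> v]

E⇒E*T⇒E*T*T⇒T*T*T⇒v*T*T⇒v*v*T⇒v*v*v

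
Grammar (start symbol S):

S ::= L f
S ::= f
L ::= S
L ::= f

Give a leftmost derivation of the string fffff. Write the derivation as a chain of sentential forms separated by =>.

S=>Lf=>Sf=>Lff=>Sff=>Lfff=>Sfff=>Lffff=>fffff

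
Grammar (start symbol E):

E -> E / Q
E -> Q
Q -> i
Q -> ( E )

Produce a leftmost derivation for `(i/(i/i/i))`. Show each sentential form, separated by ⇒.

E ⇒ Q   [E -> Q]
Q ⇒ (E)   [Q -> ( E )]
(E) ⇒ (E/Q)   [E -> E / Q]
(E/Q) ⇒ (Q/Q)   [E -> Q]
(Q/Q) ⇒ (i/Q)   [Q -> i]
(i/Q) ⇒ (i/(E))   [Q -> ( E )]
(i/(E)) ⇒ (i/(E/Q))   [E -> E / Q]
(i/(E/Q)) ⇒ (i/(E/Q/Q))   [E -> E / Q]
(i/(E/Q/Q)) ⇒ (i/(Q/Q/Q))   [E -> Q]
(i/(Q/Q/Q)) ⇒ (i/(i/Q/Q))   [Q -> i]
(i/(i/Q/Q)) ⇒ (i/(i/i/Q))   [Q -> i]
(i/(i/i/Q)) ⇒ (i/(i/i/i))   [Q -> i]

E⇒Q⇒(E)⇒(E/Q)⇒(Q/Q)⇒(i/Q)⇒(i/(E))⇒(i/(E/Q))⇒(i/(E/Q/Q))⇒(i/(Q/Q/Q))⇒(i/(i/Q/Q))⇒(i/(i/i/Q))⇒(i/(i/i/i))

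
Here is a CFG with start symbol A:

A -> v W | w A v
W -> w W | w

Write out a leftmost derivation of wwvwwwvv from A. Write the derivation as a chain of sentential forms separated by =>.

A=>wAv=>wwAvv=>wwvWvv=>wwvwWvv=>wwvwwWvv=>wwvwwwvv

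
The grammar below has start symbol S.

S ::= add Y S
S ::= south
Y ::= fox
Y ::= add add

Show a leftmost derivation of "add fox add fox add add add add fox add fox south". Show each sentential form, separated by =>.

S => add Y S => add fox S => add fox add Y S => add fox add fox S => add fox add fox add Y S => add fox add fox add add add S => add fox add fox add add add add Y S => add fox add fox add add add add fox S => add fox add fox add add add add fox add Y S => add fox add fox add add add add fox add fox S => add fox add fox add add add add fox add fox south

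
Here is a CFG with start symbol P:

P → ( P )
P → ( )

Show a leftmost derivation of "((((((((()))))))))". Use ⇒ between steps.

P ⇒ (P)   [P → ( P )]
(P) ⇒ ((P))   [P → ( P )]
((P)) ⇒ (((P)))   [P → ( P )]
(((P))) ⇒ ((((P))))   [P → ( P )]
((((P)))) ⇒ (((((P)))))   [P → ( P )]
(((((P))))) ⇒ ((((((P))))))   [P → ( P )]
((((((P)))))) ⇒ (((((((P)))))))   [P → ( P )]
(((((((P))))))) ⇒ ((((((((P))))))))   [P → ( P )]
((((((((P)))))))) ⇒ ((((((((()))))))))   [P → ( )]

P ⇒ (P) ⇒ ((P)) ⇒ (((P))) ⇒ ((((P)))) ⇒ (((((P))))) ⇒ ((((((P)))))) ⇒ (((((((P))))))) ⇒ ((((((((P)))))))) ⇒ ((((((((()))))))))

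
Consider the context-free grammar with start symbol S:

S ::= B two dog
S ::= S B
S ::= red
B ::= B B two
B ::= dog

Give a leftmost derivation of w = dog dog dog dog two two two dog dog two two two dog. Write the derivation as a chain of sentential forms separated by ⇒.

S ⇒ B two dog ⇒ B B two two dog ⇒ B B two B two two dog ⇒ dog B two B two two dog ⇒ dog B B two two B two two dog ⇒ dog dog B two two B two two dog ⇒ dog dog B B two two two B two two dog ⇒ dog dog dog B two two two B two two dog ⇒ dog dog dog dog two two two B two two dog ⇒ dog dog dog dog two two two B B two two two dog ⇒ dog dog dog dog two two two dog B two two two dog ⇒ dog dog dog dog two two two dog dog two two two dog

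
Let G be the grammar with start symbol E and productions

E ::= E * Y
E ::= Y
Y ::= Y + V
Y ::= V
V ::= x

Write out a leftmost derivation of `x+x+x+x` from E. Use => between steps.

E => Y => Y+V => Y+V+V => Y+V+V+V => V+V+V+V => x+V+V+V => x+x+V+V => x+x+x+V => x+x+x+x

E => Y   [E ::= Y]
Y => Y+V   [Y ::= Y + V]
Y+V => Y+V+V   [Y ::= Y + V]
Y+V+V => Y+V+V+V   [Y ::= Y + V]
Y+V+V+V => V+V+V+V   [Y ::= V]
V+V+V+V => x+V+V+V   [V ::= x]
x+V+V+V => x+x+V+V   [V ::= x]
x+x+V+V => x+x+x+V   [V ::= x]
x+x+x+V => x+x+x+x   [V ::= x]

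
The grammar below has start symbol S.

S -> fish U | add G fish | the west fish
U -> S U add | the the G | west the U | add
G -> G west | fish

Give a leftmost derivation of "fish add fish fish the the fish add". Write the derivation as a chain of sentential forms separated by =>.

S => fish U   [S -> fish U]
fish U => fish S U add   [U -> S U add]
fish S U add => fish add G fish U add   [S -> add G fish]
fish add G fish U add => fish add fish fish U add   [G -> fish]
fish add fish fish U add => fish add fish fish the the G add   [U -> the the G]
fish add fish fish the the G add => fish add fish fish the the fish add   [G -> fish]

S => fish U => fish S U add => fish add G fish U add => fish add fish fish U add => fish add fish fish the the G add => fish add fish fish the the fish add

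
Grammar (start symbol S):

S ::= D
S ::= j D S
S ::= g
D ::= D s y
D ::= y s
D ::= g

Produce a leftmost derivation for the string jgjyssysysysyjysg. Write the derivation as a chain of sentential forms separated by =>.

S => jDS => jgS => jgjDS => jgjDsyS => jgjDsysyS => jgjDsysysyS => jgjDsysysysyS => jgjyssysysysyS => jgjyssysysysyjDS => jgjyssysysysyjysS => jgjyssysysysyjysg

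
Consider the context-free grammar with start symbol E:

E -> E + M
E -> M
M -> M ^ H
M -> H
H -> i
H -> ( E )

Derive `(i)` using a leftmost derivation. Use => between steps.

E => M => H => (E) => (M) => (H) => (i)

E => M   [E -> M]
M => H   [M -> H]
H => (E)   [H -> ( E )]
(E) => (M)   [E -> M]
(M) => (H)   [M -> H]
(H) => (i)   [H -> i]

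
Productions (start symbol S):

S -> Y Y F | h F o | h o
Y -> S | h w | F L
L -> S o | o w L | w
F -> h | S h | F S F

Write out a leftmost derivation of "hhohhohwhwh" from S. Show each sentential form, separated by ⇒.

S⇒YYF⇒FLYF⇒FSFLYF⇒FSFSFLYF⇒hSFSFLYF⇒hhoFSFLYF⇒hhohSFLYF⇒hhohhoFLYF⇒hhohhohLYF⇒hhohhohwYF⇒hhohhohwhwF⇒hhohhohwhwh

S ⇒ YYF   [S -> Y Y F]
YYF ⇒ FLYF   [Y -> F L]
FLYF ⇒ FSFLYF   [F -> F S F]
FSFLYF ⇒ FSFSFLYF   [F -> F S F]
FSFSFLYF ⇒ hSFSFLYF   [F -> h]
hSFSFLYF ⇒ hhoFSFLYF   [S -> h o]
hhoFSFLYF ⇒ hhohSFLYF   [F -> h]
hhohSFLYF ⇒ hhohhoFLYF   [S -> h o]
hhohhoFLYF ⇒ hhohhohLYF   [F -> h]
hhohhohLYF ⇒ hhohhohwYF   [L -> w]
hhohhohwYF ⇒ hhohhohwhwF   [Y -> h w]
hhohhohwhwF ⇒ hhohhohwhwh   [F -> h]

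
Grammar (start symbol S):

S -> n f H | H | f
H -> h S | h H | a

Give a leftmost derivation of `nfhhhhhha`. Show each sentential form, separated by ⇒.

S⇒nfH⇒nfhS⇒nfhH⇒nfhhH⇒nfhhhH⇒nfhhhhH⇒nfhhhhhH⇒nfhhhhhhH⇒nfhhhhhha

S ⇒ nfH   [S -> n f H]
nfH ⇒ nfhS   [H -> h S]
nfhS ⇒ nfhH   [S -> H]
nfhH ⇒ nfhhH   [H -> h H]
nfhhH ⇒ nfhhhH   [H -> h H]
nfhhhH ⇒ nfhhhhH   [H -> h H]
nfhhhhH ⇒ nfhhhhhH   [H -> h H]
nfhhhhhH ⇒ nfhhhhhhH   [H -> h H]
nfhhhhhhH ⇒ nfhhhhhha   [H -> a]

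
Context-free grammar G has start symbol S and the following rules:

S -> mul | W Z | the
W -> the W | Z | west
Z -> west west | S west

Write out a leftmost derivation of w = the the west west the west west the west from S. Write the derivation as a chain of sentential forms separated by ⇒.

S ⇒ W Z   [S -> W Z]
W Z ⇒ Z Z   [W -> Z]
Z Z ⇒ S west Z   [Z -> S west]
S west Z ⇒ W Z west Z   [S -> W Z]
W Z west Z ⇒ the W Z west Z   [W -> the W]
the W Z west Z ⇒ the the W Z west Z   [W -> the W]
the the W Z west Z ⇒ the the Z Z west Z   [W -> Z]
the the Z Z west Z ⇒ the the west west Z west Z   [Z -> west west]
the the west west Z west Z ⇒ the the west west S west west Z   [Z -> S west]
the the west west S west west Z ⇒ the the west west the west west Z   [S -> the]
the the west west the west west Z ⇒ the the west west the west west S west   [Z -> S west]
the the west west the west west S west ⇒ the the west west the west west the west   [S -> the]

S ⇒ W Z ⇒ Z Z ⇒ S west Z ⇒ W Z west Z ⇒ the W Z west Z ⇒ the the W Z west Z ⇒ the the Z Z west Z ⇒ the the west west Z west Z ⇒ the the west west S west west Z ⇒ the the west west the west west Z ⇒ the the west west the west west S west ⇒ the the west west the west west the west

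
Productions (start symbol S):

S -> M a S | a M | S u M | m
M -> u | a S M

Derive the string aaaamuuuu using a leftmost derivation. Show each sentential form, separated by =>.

S => aM   [S -> a M]
aM => aaSM   [M -> a S M]
aaSM => aaSuMM   [S -> S u M]
aaSuMM => aaaMuMM   [S -> a M]
aaaMuMM => aaaaSMuMM   [M -> a S M]
aaaaSMuMM => aaaamMuMM   [S -> m]
aaaamMuMM => aaaamuuMM   [M -> u]
aaaamuuMM => aaaamuuuM   [M -> u]
aaaamuuuM => aaaamuuuu   [M -> u]

S => aM => aaSM => aaSuMM => aaaMuMM => aaaaSMuMM => aaaamMuMM => aaaamuuMM => aaaamuuuM => aaaamuuuu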